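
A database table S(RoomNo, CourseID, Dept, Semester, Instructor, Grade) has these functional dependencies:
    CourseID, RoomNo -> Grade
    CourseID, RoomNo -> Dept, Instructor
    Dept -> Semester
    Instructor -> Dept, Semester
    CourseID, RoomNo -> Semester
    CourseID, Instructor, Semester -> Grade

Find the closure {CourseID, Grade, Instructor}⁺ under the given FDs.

{CourseID, Dept, Grade, Instructor, Semester}

Start with {CourseID, Grade, Instructor}.
Instructor -> Dept, Semester applies; add {Dept, Semester} → now {CourseID, Dept, Grade, Instructor, Semester}.
No further FD applies.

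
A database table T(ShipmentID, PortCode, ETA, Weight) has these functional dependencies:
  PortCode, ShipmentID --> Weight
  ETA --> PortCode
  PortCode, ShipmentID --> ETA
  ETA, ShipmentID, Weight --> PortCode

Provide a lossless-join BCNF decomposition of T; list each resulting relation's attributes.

{ETA, PortCode}; {ETA, ShipmentID, Weight}

Candidate keys of the original relation: {ETA, ShipmentID}, {PortCode, ShipmentID}.
Within {ETA, PortCode, ShipmentID, Weight}: {ETA}⁺ ∩ {ETA, PortCode, ShipmentID, Weight} = {ETA, PortCode}, not the whole set, so ETA --> PortCode violates BCNF; decompose into {ETA, PortCode} and {ETA, ShipmentID, Weight}.
{ETA, PortCode} has no BCNF violation.
{ETA, ShipmentID, Weight} has no BCNF violation.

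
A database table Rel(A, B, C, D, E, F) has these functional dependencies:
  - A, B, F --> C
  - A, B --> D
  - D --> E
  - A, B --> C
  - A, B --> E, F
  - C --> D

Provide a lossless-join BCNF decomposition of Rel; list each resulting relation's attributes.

{A, B, C, F}; {C, D}; {D, E}

Candidate key of the original relation: {A, B}.
Within {A, B, C, D, E, F}: {D}⁺ ∩ {A, B, C, D, E, F} = {D, E}, not the whole set, so D --> E violates BCNF; decompose into {D, E} and {A, B, C, D, F}.
{D, E} is in BCNF.
Within {A, B, C, D, F}: {C}⁺ ∩ {A, B, C, D, F} = {C, D}, not the whole set, so C --> D violates BCNF; decompose into {C, D} and {A, B, C, F}.
{C, D} is in BCNF.
{A, B, C, F} is in BCNF.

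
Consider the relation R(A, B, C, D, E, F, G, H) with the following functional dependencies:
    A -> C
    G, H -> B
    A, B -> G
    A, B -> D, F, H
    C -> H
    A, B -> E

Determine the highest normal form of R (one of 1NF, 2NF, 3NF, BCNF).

1NF

Candidate keys: {A, B}, {A, G}. Prime attributes: {A, B, G}.
A -> C: {A}⁺ = {A, C, H}, which is not all of the attributes, so the left side is not a superkey — BCNF is violated.
Because {C} is non-prime and the left side of A -> C is not a superkey, the relation is not in 3NF.
The proper key subset {A} of {A, B} determines non-prime {C, H}, so the relation is not even in 2NF.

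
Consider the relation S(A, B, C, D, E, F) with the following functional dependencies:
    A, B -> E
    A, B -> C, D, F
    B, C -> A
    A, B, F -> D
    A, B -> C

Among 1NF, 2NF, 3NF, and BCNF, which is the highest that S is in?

BCNF

Candidate keys: {A, B}, {B, C}. Prime attributes: {A, B, C}.
Every FD has a superkey on the left, so the relation is in BCNF.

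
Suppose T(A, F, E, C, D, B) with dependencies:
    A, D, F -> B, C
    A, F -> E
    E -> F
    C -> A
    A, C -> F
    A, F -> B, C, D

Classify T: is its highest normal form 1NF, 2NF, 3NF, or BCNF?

Candidate keys: {A, E}, {A, F}, {C}. Prime attributes: {A, C, E, F}.
E -> F: {E}⁺ = {E, F}, which is not all of the attributes, so the left side is not a superkey — BCNF is violated.
But every attribute on its right side ({F}) is prime, and the same holds for every other non-superkey FD, so 3NF still holds.

3NF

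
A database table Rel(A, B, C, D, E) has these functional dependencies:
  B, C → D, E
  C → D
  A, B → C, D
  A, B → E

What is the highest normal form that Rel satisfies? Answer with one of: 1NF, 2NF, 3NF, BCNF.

Candidate key: {A, B}. Prime attributes: {A, B}.
For B, C → D, E we have {B, C}⁺ = {B, C, D, E}; {B, C} is not a superkey, so BCNF fails.
Because {D, E} are non-prime and the left side of B, C → D, E is not a superkey, the relation is not in 3NF.
No proper subset of a key has a non-prime attribute in its closure, so there is no partial dependency; 2NF holds.

2NF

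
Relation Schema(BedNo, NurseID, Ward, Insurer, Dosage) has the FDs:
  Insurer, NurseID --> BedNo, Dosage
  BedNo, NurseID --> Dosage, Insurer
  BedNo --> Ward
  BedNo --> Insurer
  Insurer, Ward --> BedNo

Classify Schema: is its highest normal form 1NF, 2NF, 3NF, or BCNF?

Candidate keys: {BedNo, NurseID}, {Insurer, NurseID}. Prime attributes: {BedNo, Insurer, NurseID}.
For BedNo --> Ward we have {BedNo}⁺ = {BedNo, Insurer, Ward}; {BedNo} is not a superkey, so BCNF fails.
BedNo --> Ward has non-prime {Ward} on the right and a non-superkey on the left, so 3NF fails.
The proper key subset {BedNo} of {BedNo, NurseID} determines non-prime {Ward}, so the relation is not even in 2NF.

1NF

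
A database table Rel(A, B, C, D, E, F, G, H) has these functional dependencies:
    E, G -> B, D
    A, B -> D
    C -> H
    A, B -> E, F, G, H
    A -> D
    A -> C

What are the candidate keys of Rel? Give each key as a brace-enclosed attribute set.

No FD produces {A}, so it must be in every candidate key.
{A, B} is a candidate key since {A, B}⁺ = {A, B, C, D, E, F, G, H} covers every attribute.
{A, E, G} is a candidate key since {A, E, G}⁺ = {A, B, C, D, E, F, G, H} covers every attribute.
No proper subset of any of these is a key, and no other minimal superkey exists.

{A, B}, {A, E, G}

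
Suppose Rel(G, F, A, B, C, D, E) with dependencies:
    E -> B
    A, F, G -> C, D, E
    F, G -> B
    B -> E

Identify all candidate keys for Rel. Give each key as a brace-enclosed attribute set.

{A, F, G}

{A, F, G} never appear on the right of any FD, so every key must include all of them.
Closure of {A, F, G} is {A, B, C, D, E, F, G}, the whole schema; {A, F, G} is a candidate key.
No smaller or unrelated set reaches every attribute, so there are no other keys.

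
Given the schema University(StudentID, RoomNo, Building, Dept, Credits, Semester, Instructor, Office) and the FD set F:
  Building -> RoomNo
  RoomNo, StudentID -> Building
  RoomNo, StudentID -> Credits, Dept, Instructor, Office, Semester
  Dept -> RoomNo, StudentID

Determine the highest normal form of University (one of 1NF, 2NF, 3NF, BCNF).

3NF

Candidate keys: {Building, StudentID}, {Dept}, {RoomNo, StudentID}. Prime attributes: {Building, Dept, RoomNo, StudentID}.
For Building -> RoomNo we have {Building}⁺ = {Building, RoomNo}; {Building} is not a superkey, so BCNF fails.
Since {RoomNo} ⊆ prime attributes and every other non-superkey FD also has a prime right side, the schema is in 3NF.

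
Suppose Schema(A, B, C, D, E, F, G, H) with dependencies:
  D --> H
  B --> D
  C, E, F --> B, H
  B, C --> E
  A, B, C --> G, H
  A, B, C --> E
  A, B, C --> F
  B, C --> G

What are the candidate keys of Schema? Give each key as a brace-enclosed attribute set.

{A, B, C}, {A, C, E, F}

{A, C} never appear on the right of any FD, so every key must include all of them.
Closure of {A, B, C} is {A, B, C, D, E, F, G, H}, the whole schema; {A, B, C} is a candidate key.
Closure of {A, C, E, F} is {A, B, C, D, E, F, G, H}, the whole schema; {A, C, E, F} is a candidate key.
These are minimal and exhaustive — every other superkey contains one of them.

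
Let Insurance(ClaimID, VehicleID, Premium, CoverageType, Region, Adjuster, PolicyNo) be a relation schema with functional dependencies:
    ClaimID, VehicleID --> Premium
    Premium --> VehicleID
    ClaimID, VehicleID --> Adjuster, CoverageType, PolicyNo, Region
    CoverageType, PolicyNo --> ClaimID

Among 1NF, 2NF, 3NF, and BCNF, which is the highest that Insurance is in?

Candidate keys: {ClaimID, Premium}, {ClaimID, VehicleID}, {CoverageType, PolicyNo, Premium}, {CoverageType, PolicyNo, VehicleID}. Prime attributes: {ClaimID, CoverageType, PolicyNo, Premium, VehicleID}.
Premium --> VehicleID: {Premium}⁺ = {Premium, VehicleID}, which is not all of the attributes, so the left side is not a superkey — BCNF is violated.
Since {VehicleID} ⊆ prime attributes and every other non-superkey FD also has a prime right side, the schema is in 3NF.

3NF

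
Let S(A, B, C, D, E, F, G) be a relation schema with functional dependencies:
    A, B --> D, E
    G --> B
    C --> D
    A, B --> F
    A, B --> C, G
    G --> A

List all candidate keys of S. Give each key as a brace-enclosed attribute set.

{G}⁺ = {A, B, C, D, E, F, G} — all of the relation — so {G} is a candidate key.
{A, B}⁺ = {A, B, C, D, E, F, G} — all of the relation — so {A, B} is a candidate key.
No proper subset of any of these is a key, and no other minimal superkey exists.

{A, B}, {G}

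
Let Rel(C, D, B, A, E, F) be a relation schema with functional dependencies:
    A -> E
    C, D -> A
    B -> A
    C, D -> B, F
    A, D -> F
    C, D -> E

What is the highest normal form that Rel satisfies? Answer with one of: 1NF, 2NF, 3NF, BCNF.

Candidate key: {C, D}. Prime attributes: {C, D}.
For A -> E we have {A}⁺ = {A, E}; {A} is not a superkey, so BCNF fails.
Because {E} is non-prime and the left side of A -> E is not a superkey, the relation is not in 3NF.
No proper subset of a key has a non-prime attribute in its closure, so there is no partial dependency; 2NF holds.

2NF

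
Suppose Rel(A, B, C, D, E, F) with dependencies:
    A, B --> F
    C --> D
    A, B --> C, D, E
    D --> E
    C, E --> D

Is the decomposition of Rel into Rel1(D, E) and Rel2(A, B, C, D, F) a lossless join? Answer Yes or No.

Rel1 ∩ Rel2 = {D}; its closure under F is {D, E}.
Rel1 is contained in that closure, so Rel1 ∩ Rel2 --> Rel1 holds and the join is lossless.

Yes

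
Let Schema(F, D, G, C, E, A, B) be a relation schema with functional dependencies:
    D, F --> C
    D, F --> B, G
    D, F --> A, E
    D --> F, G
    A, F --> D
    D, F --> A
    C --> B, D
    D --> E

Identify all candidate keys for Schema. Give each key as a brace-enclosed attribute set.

{A, F}, {C}, {D}

{C} is a candidate key since {C}⁺ = {A, B, C, D, E, F, G} covers every attribute.
{D} is a candidate key since {D}⁺ = {A, B, C, D, E, F, G} covers every attribute.
{A, F} is a candidate key since {A, F}⁺ = {A, B, C, D, E, F, G} covers every attribute.
Any other superkey properly contains one of these, so there are no further candidate keys.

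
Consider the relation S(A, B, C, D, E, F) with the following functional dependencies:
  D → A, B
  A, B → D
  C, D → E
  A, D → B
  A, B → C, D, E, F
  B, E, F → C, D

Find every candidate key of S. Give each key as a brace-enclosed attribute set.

{A, B}, {B, E, F}, {D}

Closure of {D} is {A, B, C, D, E, F}, the whole schema; {D} is a candidate key.
Closure of {A, B} is {A, B, C, D, E, F}, the whole schema; {A, B} is a candidate key.
Closure of {B, E, F} is {A, B, C, D, E, F}, the whole schema; {B, E, F} is a candidate key.
These are minimal and exhaustive — every other superkey contains one of them.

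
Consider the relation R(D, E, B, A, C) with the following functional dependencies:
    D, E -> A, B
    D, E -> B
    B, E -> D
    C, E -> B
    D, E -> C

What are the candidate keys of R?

{B, E}, {C, E}, {D, E}

No FD produces {E}, so it must be in every candidate key.
{B, E} is a candidate key since {B, E}⁺ = {A, B, C, D, E} covers every attribute.
{C, E} is a candidate key since {C, E}⁺ = {A, B, C, D, E} covers every attribute.
{D, E} is a candidate key since {D, E}⁺ = {A, B, C, D, E} covers every attribute.
Any other superkey properly contains one of these, so there are no further candidate keys.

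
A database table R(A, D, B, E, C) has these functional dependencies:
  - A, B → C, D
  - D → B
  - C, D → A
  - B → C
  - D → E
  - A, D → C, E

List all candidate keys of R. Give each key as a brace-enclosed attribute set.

Closure of {D} is {A, B, C, D, E}, the whole schema; {D} is a candidate key.
Closure of {A, B} is {A, B, C, D, E}, the whole schema; {A, B} is a candidate key.
These are minimal and exhaustive — every other superkey contains one of them.

{A, B}, {D}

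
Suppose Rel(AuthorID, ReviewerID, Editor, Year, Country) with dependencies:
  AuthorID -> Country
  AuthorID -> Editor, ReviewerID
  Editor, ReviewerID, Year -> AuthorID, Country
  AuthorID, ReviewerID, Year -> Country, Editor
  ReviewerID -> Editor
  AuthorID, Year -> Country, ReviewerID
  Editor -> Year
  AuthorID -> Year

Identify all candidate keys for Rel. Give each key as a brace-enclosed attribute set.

{AuthorID}, {ReviewerID}

Closure of {AuthorID} is {AuthorID, Country, Editor, ReviewerID, Year}, the whole schema; {AuthorID} is a candidate key.
Closure of {ReviewerID} is {AuthorID, Country, Editor, ReviewerID, Year}, the whole schema; {ReviewerID} is a candidate key.
No proper subset of any of these is a key, and no other minimal superkey exists.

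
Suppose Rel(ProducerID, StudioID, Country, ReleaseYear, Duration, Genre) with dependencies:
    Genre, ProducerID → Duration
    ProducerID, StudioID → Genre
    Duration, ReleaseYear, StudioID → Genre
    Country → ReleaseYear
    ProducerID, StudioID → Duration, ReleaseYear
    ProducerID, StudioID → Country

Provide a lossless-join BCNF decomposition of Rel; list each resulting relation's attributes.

{Country, Genre, ProducerID, StudioID}; {Country, ReleaseYear}; {Duration, Genre, ProducerID}

Candidate key of the original relation: {ProducerID, StudioID}.
Within {Country, Duration, Genre, ProducerID, ReleaseYear, StudioID}: {Genre, ProducerID}⁺ ∩ {Country, Duration, Genre, ProducerID, ReleaseYear, StudioID} = {Duration, Genre, ProducerID}, not the whole set, so Genre, ProducerID → Duration violates BCNF; decompose into {Duration, Genre, ProducerID} and {Country, Genre, ProducerID, ReleaseYear, StudioID}.
{Duration, Genre, ProducerID}: every determinant is a superkey — BCNF.
Within {Country, Genre, ProducerID, ReleaseYear, StudioID}: {Country}⁺ ∩ {Country, Genre, ProducerID, ReleaseYear, StudioID} = {Country, ReleaseYear}, not the whole set, so Country → ReleaseYear violates BCNF; decompose into {Country, ReleaseYear} and {Country, Genre, ProducerID, StudioID}.
{Country, ReleaseYear}: every determinant is a superkey — BCNF.
{Country, Genre, ProducerID, StudioID}: every determinant is a superkey — BCNF.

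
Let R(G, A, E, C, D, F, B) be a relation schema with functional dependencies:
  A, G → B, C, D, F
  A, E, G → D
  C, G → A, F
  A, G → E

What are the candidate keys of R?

{G} never appears on the right of any FD, so every key must include it.
{A, G}⁺ = {A, B, C, D, E, F, G} — all of the relation — so {A, G} is a candidate key.
{C, G}⁺ = {A, B, C, D, E, F, G} — all of the relation — so {C, G} is a candidate key.
Any other superkey properly contains one of these, so there are no further candidate keys.

{A, G}, {C, G}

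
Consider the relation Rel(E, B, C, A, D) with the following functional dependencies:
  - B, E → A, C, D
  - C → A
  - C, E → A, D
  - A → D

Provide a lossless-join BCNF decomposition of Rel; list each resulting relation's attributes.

Candidate key of the original relation: {B, E}.
In {A, B, C, D, E}, {C} is not a superkey ({C}⁺ restricted to this set is {A, C, D}), so split on C → A, D into {A, C, D} and {B, C, E}.
In {A, C, D}, {A} is not a superkey ({A}⁺ restricted to this set is {A, D}), so split on A → D into {A, D} and {A, C}.
{A, D} is in BCNF.
{A, C} is in BCNF.
{B, C, E} is in BCNF.

{A, C}; {A, D}; {B, C, E}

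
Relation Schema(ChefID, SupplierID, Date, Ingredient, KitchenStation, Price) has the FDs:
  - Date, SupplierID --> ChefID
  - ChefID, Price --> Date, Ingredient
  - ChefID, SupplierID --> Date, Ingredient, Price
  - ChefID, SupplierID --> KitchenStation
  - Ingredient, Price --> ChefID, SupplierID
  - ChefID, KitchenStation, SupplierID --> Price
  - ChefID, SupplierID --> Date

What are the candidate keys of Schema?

{ChefID, Price}, {ChefID, SupplierID}, {Date, SupplierID}, {Ingredient, Price}

{ChefID, Price}⁺ = {ChefID, Date, Ingredient, KitchenStation, Price, SupplierID} — all of the relation — so {ChefID, Price} is a candidate key.
{ChefID, SupplierID}⁺ = {ChefID, Date, Ingredient, KitchenStation, Price, SupplierID} — all of the relation — so {ChefID, SupplierID} is a candidate key.
{Date, SupplierID}⁺ = {ChefID, Date, Ingredient, KitchenStation, Price, SupplierID} — all of the relation — so {Date, SupplierID} is a candidate key.
{Ingredient, Price}⁺ = {ChefID, Date, Ingredient, KitchenStation, Price, SupplierID} — all of the relation — so {Ingredient, Price} is a candidate key.
No proper subset of any of these is a key, and no other minimal superkey exists.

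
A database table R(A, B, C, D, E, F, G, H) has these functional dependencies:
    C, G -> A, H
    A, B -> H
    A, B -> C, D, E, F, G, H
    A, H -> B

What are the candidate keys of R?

Closure of {A, B} is {A, B, C, D, E, F, G, H}, the whole schema; {A, B} is a candidate key.
Closure of {A, H} is {A, B, C, D, E, F, G, H}, the whole schema; {A, H} is a candidate key.
Closure of {C, G} is {A, B, C, D, E, F, G, H}, the whole schema; {C, G} is a candidate key.
No proper subset of any of these is a key, and no other minimal superkey exists.

{A, B}, {A, H}, {C, G}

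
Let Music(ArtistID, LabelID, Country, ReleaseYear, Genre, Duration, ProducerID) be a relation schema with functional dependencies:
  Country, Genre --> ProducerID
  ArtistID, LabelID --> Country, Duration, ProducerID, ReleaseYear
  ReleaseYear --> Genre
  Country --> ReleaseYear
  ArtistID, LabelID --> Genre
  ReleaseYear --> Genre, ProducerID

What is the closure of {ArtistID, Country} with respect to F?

{ArtistID, Country, Genre, ProducerID, ReleaseYear}

Start with {ArtistID, Country}.
Country --> ReleaseYear applies; add {ReleaseYear} → now {ArtistID, Country, ReleaseYear}.
ReleaseYear --> Genre, ProducerID applies; add {Genre, ProducerID} → now {ArtistID, Country, Genre, ProducerID, ReleaseYear}.
No further FD applies.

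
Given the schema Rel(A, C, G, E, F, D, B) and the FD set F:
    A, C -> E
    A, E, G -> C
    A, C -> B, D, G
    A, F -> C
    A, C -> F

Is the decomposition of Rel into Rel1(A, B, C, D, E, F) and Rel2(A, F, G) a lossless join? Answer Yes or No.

Yes

Rel1 ∩ Rel2 = {A, F}; its closure under F is {A, B, C, D, E, F, G}.
This includes all of Rel1, so the common attributes are a superkey of Rel1 — the join is lossless.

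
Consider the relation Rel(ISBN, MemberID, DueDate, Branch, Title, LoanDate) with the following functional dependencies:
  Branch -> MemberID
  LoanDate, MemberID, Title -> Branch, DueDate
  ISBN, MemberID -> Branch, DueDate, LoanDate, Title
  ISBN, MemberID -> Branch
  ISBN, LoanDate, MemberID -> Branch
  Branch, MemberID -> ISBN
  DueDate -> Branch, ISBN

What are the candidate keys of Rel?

{Branch}⁺ = {Branch, DueDate, ISBN, LoanDate, MemberID, Title}, which is every attribute, so {Branch} is a candidate key.
{DueDate}⁺ = {Branch, DueDate, ISBN, LoanDate, MemberID, Title}, which is every attribute, so {DueDate} is a candidate key.
{ISBN, MemberID}⁺ = {Branch, DueDate, ISBN, LoanDate, MemberID, Title}, which is every attribute, so {ISBN, MemberID} is a candidate key.
{LoanDate, MemberID, Title}⁺ = {Branch, DueDate, ISBN, LoanDate, MemberID, Title}, which is every attribute, so {LoanDate, MemberID, Title} is a candidate key.
These are minimal and exhaustive — every other superkey contains one of them.

{Branch}, {DueDate}, {ISBN, MemberID}, {LoanDate, MemberID, Title}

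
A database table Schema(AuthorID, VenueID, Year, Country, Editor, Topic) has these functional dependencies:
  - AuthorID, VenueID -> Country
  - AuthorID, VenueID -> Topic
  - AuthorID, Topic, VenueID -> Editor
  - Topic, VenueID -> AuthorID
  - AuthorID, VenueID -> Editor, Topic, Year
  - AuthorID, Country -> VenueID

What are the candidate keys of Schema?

Closure of {AuthorID, Country} is {AuthorID, Country, Editor, Topic, VenueID, Year}, the whole schema; {AuthorID, Country} is a candidate key.
Closure of {AuthorID, VenueID} is {AuthorID, Country, Editor, Topic, VenueID, Year}, the whole schema; {AuthorID, VenueID} is a candidate key.
Closure of {Topic, VenueID} is {AuthorID, Country, Editor, Topic, VenueID, Year}, the whole schema; {Topic, VenueID} is a candidate key.
These are minimal and exhaustive — every other superkey contains one of them.

{AuthorID, Country}, {AuthorID, VenueID}, {Topic, VenueID}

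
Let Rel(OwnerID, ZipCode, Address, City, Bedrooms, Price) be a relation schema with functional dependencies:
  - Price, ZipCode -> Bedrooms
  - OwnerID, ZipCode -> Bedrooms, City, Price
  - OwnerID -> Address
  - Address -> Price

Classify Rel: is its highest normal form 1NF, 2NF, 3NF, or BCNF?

Candidate key: {OwnerID, ZipCode}. Prime attributes: {OwnerID, ZipCode}.
Price, ZipCode -> Bedrooms: {Price, ZipCode}⁺ = {Bedrooms, Price, ZipCode}, which is not all of the attributes, so the left side is not a superkey — BCNF is violated.
Because {Bedrooms} is non-prime and the left side of Price, ZipCode -> Bedrooms is not a superkey, the relation is not in 3NF.
Since {OwnerID} ⊂ {OwnerID, ZipCode} and {OwnerID}⁺ ⊇ {Address, Price} with {Address, Price} non-prime, there is a partial dependency; 2NF fails.

1NF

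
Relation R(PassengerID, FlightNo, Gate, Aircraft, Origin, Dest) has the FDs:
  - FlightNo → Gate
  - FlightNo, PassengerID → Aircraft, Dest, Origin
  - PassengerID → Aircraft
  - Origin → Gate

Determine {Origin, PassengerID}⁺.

Start with {Origin, PassengerID}.
PassengerID → Aircraft applies; add {Aircraft} → now {Aircraft, Origin, PassengerID}.
Origin → Gate applies; add {Gate} → now {Aircraft, Gate, Origin, PassengerID}.
No further FD applies.

{Aircraft, Gate, Origin, PassengerID}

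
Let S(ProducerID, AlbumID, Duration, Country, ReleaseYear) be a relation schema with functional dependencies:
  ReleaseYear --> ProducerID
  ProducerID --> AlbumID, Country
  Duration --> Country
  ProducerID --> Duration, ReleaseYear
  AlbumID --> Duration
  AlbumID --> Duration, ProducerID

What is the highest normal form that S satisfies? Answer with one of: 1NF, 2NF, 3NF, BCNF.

Candidate keys: {AlbumID}, {ProducerID}, {ReleaseYear}. Prime attributes: {AlbumID, ProducerID, ReleaseYear}.
Duration --> Country breaks BCNF: {Duration}⁺ = {Country, Duration}, so {Duration} is not a superkey.
Because {Country} is non-prime and the left side of Duration --> Country is not a superkey, the relation is not in 3NF.
Every candidate key is a single attribute, so no partial dependency is possible; 2NF holds.

2NF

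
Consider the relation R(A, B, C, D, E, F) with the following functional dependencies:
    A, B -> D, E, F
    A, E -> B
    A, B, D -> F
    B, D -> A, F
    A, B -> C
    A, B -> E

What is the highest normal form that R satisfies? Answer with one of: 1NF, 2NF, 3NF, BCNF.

BCNF

Candidate keys: {A, B}, {A, E}, {B, D}. Prime attributes: {A, B, D, E}.
The left-hand side of every FD is a superkey, so BCNF is satisfied.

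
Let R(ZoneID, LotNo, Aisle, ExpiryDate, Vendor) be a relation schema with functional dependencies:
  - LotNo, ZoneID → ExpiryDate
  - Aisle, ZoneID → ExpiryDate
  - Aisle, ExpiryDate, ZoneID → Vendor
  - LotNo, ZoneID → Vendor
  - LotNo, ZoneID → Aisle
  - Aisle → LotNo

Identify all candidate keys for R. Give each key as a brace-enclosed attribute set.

{Aisle, ZoneID}, {LotNo, ZoneID}

Attributes never on any right-hand side: {ZoneID} — every candidate key must contain it.
{Aisle, ZoneID} is a candidate key since {Aisle, ZoneID}⁺ = {Aisle, ExpiryDate, LotNo, Vendor, ZoneID} covers every attribute.
{LotNo, ZoneID} is a candidate key since {LotNo, ZoneID}⁺ = {Aisle, ExpiryDate, LotNo, Vendor, ZoneID} covers every attribute.
No proper subset of any of these is a key, and no other minimal superkey exists.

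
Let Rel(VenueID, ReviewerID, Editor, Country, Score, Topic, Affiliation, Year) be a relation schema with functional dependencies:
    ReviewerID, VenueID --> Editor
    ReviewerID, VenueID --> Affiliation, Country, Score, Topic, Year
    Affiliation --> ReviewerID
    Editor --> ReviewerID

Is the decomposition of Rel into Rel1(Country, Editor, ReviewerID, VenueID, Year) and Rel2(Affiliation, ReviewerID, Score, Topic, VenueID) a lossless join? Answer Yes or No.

Common attributes: {ReviewerID, VenueID}; their closure is {Affiliation, Country, Editor, ReviewerID, Score, Topic, VenueID, Year}.
Since Rel1 ⊆ {Affiliation, Country, Editor, ReviewerID, Score, Topic, VenueID, Year}, the intersection is a superkey of Rel1; the decomposition is lossless.

Yes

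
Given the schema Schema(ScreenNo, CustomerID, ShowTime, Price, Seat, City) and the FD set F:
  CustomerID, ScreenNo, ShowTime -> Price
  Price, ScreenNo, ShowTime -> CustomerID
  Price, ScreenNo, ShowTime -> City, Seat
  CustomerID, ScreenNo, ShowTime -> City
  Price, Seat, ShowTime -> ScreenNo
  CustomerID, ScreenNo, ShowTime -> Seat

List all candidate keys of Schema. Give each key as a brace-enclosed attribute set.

Attributes never on any right-hand side: {ShowTime} — every candidate key must contain it.
{CustomerID, ScreenNo, ShowTime}⁺ = {City, CustomerID, Price, ScreenNo, Seat, ShowTime} — all of the relation — so {CustomerID, ScreenNo, ShowTime} is a candidate key.
{Price, ScreenNo, ShowTime}⁺ = {City, CustomerID, Price, ScreenNo, Seat, ShowTime} — all of the relation — so {Price, ScreenNo, ShowTime} is a candidate key.
{Price, Seat, ShowTime}⁺ = {City, CustomerID, Price, ScreenNo, Seat, ShowTime} — all of the relation — so {Price, Seat, ShowTime} is a candidate key.
These are minimal and exhaustive — every other superkey contains one of them.

{CustomerID, ScreenNo, ShowTime}, {Price, ScreenNo, ShowTime}, {Price, Seat, ShowTime}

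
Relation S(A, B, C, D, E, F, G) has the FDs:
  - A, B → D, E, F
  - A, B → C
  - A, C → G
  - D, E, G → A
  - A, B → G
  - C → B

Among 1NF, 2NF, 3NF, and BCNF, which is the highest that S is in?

Candidate keys: {A, B}, {A, C}, {B, D, E, G}, {C, D, E, G}. Prime attributes: {A, B, C, D, E, G}.
For D, E, G → A we have {D, E, G}⁺ = {A, D, E, G}; {D, E, G} is not a superkey, so BCNF fails.
Its right-hand attributes {A} are all prime, as are those of every other non-superkey FD — the relation is in 3NF.

3NF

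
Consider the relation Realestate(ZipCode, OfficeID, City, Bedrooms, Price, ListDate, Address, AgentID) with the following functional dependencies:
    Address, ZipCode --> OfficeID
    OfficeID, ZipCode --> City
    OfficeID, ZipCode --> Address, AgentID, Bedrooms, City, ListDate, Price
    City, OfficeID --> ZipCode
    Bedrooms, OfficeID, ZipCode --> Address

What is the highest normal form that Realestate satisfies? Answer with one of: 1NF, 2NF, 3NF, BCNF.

BCNF

Candidate keys: {Address, ZipCode}, {City, OfficeID}, {OfficeID, ZipCode}. Prime attributes: {Address, City, OfficeID, ZipCode}.
The left-hand side of every FD is a superkey, so BCNF is satisfied.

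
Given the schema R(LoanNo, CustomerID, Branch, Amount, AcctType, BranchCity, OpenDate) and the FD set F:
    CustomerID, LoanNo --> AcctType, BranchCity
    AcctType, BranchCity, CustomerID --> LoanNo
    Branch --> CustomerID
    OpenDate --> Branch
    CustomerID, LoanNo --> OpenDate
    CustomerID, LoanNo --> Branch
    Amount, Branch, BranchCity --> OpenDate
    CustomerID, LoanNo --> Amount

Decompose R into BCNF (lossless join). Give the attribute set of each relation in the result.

{AcctType, Amount, BranchCity, LoanNo, OpenDate}; {Branch, CustomerID}; {Branch, OpenDate}

Candidate keys of the original relation: {AcctType, Branch, BranchCity}, {AcctType, BranchCity, CustomerID}, {AcctType, BranchCity, OpenDate}, {Branch, LoanNo}, {CustomerID, LoanNo}, {LoanNo, OpenDate}.
Within {AcctType, Amount, Branch, BranchCity, CustomerID, LoanNo, OpenDate}: {Branch}⁺ ∩ {AcctType, Amount, Branch, BranchCity, CustomerID, LoanNo, OpenDate} = {Branch, CustomerID}, not the whole set, so Branch --> CustomerID violates BCNF; decompose into {Branch, CustomerID} and {AcctType, Amount, Branch, BranchCity, LoanNo, OpenDate}.
{Branch, CustomerID} has no BCNF violation.
Within {AcctType, Amount, Branch, BranchCity, LoanNo, OpenDate}: {OpenDate}⁺ ∩ {AcctType, Amount, Branch, BranchCity, LoanNo, OpenDate} = {Branch, OpenDate}, not the whole set, so OpenDate --> Branch violates BCNF; decompose into {Branch, OpenDate} and {AcctType, Amount, BranchCity, LoanNo, OpenDate}.
{Branch, OpenDate} has no BCNF violation.
{AcctType, Amount, BranchCity, LoanNo, OpenDate} has no BCNF violation.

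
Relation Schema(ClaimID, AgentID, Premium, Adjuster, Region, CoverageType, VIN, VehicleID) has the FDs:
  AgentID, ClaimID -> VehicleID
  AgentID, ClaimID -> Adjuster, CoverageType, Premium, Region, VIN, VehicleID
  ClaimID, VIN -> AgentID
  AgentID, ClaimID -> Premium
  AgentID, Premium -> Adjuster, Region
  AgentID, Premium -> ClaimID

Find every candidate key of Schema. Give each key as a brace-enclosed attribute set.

{AgentID, ClaimID}, {AgentID, Premium}, {ClaimID, VIN}

{AgentID, ClaimID}⁺ = {Adjuster, AgentID, ClaimID, CoverageType, Premium, Region, VIN, VehicleID} — all of the relation — so {AgentID, ClaimID} is a candidate key.
{AgentID, Premium}⁺ = {Adjuster, AgentID, ClaimID, CoverageType, Premium, Region, VIN, VehicleID} — all of the relation — so {AgentID, Premium} is a candidate key.
{ClaimID, VIN}⁺ = {Adjuster, AgentID, ClaimID, CoverageType, Premium, Region, VIN, VehicleID} — all of the relation — so {ClaimID, VIN} is a candidate key.
These are minimal and exhaustive — every other superkey contains one of them.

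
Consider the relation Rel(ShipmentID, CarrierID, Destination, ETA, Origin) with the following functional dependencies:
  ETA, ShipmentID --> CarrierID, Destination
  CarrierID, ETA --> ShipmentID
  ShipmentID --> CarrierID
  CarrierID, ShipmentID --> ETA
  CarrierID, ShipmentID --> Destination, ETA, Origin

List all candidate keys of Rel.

{ShipmentID} is a candidate key since {ShipmentID}⁺ = {CarrierID, Destination, ETA, Origin, ShipmentID} covers every attribute.
{CarrierID, ETA} is a candidate key since {CarrierID, ETA}⁺ = {CarrierID, Destination, ETA, Origin, ShipmentID} covers every attribute.
No proper subset of any of these is a key, and no other minimal superkey exists.

{CarrierID, ETA}, {ShipmentID}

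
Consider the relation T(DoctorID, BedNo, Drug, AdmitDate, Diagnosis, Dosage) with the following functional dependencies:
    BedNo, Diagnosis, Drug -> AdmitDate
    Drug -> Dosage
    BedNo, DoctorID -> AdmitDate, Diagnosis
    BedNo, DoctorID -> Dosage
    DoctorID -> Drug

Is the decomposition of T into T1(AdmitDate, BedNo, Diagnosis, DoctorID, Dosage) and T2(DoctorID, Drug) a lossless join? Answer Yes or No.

Yes

T1 ∩ T2 = {DoctorID}; its closure under F is {DoctorID, Dosage, Drug}.
Since T2 ⊆ {DoctorID, Dosage, Drug}, the intersection is a superkey of T2; the decomposition is lossless.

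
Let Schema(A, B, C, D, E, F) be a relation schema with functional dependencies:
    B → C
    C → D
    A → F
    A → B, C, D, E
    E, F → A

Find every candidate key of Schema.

{A}, {E, F}

{A}⁺ = {A, B, C, D, E, F} — all of the relation — so {A} is a candidate key.
{E, F}⁺ = {A, B, C, D, E, F} — all of the relation — so {E, F} is a candidate key.
Any other superkey properly contains one of these, so there are no further candidate keys.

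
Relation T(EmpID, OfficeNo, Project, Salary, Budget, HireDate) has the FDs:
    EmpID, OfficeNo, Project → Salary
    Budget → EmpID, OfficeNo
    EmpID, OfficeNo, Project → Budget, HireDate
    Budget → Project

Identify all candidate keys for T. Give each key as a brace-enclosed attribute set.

{Budget}, {EmpID, OfficeNo, Project}

{Budget} is a candidate key since {Budget}⁺ = {Budget, EmpID, HireDate, OfficeNo, Project, Salary} covers every attribute.
{EmpID, OfficeNo, Project} is a candidate key since {EmpID, OfficeNo, Project}⁺ = {Budget, EmpID, HireDate, OfficeNo, Project, Salary} covers every attribute.
These are minimal and exhaustive — every other superkey contains one of them.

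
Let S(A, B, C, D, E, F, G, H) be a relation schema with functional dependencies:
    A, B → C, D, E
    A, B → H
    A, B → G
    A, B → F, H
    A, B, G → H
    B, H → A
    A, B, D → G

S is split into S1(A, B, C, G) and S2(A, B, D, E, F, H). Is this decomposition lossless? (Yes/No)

Yes

The shared attributes are {A, B} and {A, B}⁺ = {A, B, C, D, E, F, G, H}.
Since S1 ⊆ {A, B, C, D, E, F, G, H}, the intersection is a superkey of S1; the decomposition is lossless.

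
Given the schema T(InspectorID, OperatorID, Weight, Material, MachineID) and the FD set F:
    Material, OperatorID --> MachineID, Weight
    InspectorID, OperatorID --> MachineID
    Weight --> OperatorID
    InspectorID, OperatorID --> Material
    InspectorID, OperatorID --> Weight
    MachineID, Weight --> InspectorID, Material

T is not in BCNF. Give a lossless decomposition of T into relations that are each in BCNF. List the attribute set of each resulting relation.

Candidate keys of the original relation: {InspectorID, OperatorID}, {InspectorID, Weight}, {MachineID, Weight}, {Material, OperatorID}, {Material, Weight}.
Within {InspectorID, MachineID, Material, OperatorID, Weight}: {Weight}⁺ ∩ {InspectorID, MachineID, Material, OperatorID, Weight} = {OperatorID, Weight}, not the whole set, so Weight --> OperatorID violates BCNF; decompose into {OperatorID, Weight} and {InspectorID, MachineID, Material, Weight}.
{OperatorID, Weight}: every determinant is a superkey — BCNF.
{InspectorID, MachineID, Material, Weight}: every determinant is a superkey — BCNF.

{InspectorID, MachineID, Material, Weight}; {OperatorID, Weight}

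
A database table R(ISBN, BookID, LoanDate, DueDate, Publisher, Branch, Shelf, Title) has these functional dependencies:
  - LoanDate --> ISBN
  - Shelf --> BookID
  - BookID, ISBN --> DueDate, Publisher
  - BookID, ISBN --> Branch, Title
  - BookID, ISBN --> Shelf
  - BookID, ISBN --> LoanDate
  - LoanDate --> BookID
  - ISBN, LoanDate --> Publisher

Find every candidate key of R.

{BookID, ISBN}, {ISBN, Shelf}, {LoanDate}

{LoanDate} is a candidate key since {LoanDate}⁺ = {BookID, Branch, DueDate, ISBN, LoanDate, Publisher, Shelf, Title} covers every attribute.
{BookID, ISBN} is a candidate key since {BookID, ISBN}⁺ = {BookID, Branch, DueDate, ISBN, LoanDate, Publisher, Shelf, Title} covers every attribute.
{ISBN, Shelf} is a candidate key since {ISBN, Shelf}⁺ = {BookID, Branch, DueDate, ISBN, LoanDate, Publisher, Shelf, Title} covers every attribute.
These are minimal and exhaustive — every other superkey contains one of them.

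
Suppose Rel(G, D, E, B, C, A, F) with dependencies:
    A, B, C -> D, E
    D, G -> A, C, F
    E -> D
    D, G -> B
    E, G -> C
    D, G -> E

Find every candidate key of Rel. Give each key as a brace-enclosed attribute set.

{A, B, C, G}, {D, G}, {E, G}

Attributes never on any right-hand side: {G} — every candidate key must contain it.
{D, G}⁺ = {A, B, C, D, E, F, G}, which is every attribute, so {D, G} is a candidate key.
{E, G}⁺ = {A, B, C, D, E, F, G}, which is every attribute, so {E, G} is a candidate key.
{A, B, C, G}⁺ = {A, B, C, D, E, F, G}, which is every attribute, so {A, B, C, G} is a candidate key.
No proper subset of any of these is a key, and no other minimal superkey exists.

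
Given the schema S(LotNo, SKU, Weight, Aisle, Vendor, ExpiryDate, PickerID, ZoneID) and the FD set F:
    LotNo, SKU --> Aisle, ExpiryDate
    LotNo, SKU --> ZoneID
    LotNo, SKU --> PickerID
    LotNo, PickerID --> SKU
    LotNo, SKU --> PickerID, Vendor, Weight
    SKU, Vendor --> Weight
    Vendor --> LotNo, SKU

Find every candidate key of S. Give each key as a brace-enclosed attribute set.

{LotNo, PickerID}, {LotNo, SKU}, {Vendor}

{Vendor}⁺ = {Aisle, ExpiryDate, LotNo, PickerID, SKU, Vendor, Weight, ZoneID} — all of the relation — so {Vendor} is a candidate key.
{LotNo, PickerID}⁺ = {Aisle, ExpiryDate, LotNo, PickerID, SKU, Vendor, Weight, ZoneID} — all of the relation — so {LotNo, PickerID} is a candidate key.
{LotNo, SKU}⁺ = {Aisle, ExpiryDate, LotNo, PickerID, SKU, Vendor, Weight, ZoneID} — all of the relation — so {LotNo, SKU} is a candidate key.
Any other superkey properly contains one of these, so there are no further candidate keys.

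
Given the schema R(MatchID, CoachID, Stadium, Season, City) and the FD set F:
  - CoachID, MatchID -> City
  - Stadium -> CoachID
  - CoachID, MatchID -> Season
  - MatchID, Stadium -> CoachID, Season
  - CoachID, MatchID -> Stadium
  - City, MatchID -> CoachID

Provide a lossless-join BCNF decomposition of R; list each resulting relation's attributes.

Candidate keys of the original relation: {City, MatchID}, {CoachID, MatchID}, {MatchID, Stadium}.
{City, CoachID, MatchID, Season, Stadium}: {Stadium} determines {CoachID, Stadium} here but is not a superkey — split on Stadium -> CoachID, giving {CoachID, Stadium} and {City, MatchID, Season, Stadium}.
{CoachID, Stadium} has no BCNF violation.
{City, MatchID, Season, Stadium} has no BCNF violation.

{City, MatchID, Season, Stadium}; {CoachID, Stadium}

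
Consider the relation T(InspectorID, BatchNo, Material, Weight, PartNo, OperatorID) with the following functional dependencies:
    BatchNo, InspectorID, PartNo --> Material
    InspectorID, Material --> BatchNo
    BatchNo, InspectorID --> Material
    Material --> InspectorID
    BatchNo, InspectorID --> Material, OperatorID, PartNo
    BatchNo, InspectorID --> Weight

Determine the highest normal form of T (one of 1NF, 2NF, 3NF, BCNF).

Candidate keys: {BatchNo, InspectorID}, {Material}. Prime attributes: {BatchNo, InspectorID, Material}.
The left-hand side of every FD is a superkey, so BCNF is satisfied.

BCNF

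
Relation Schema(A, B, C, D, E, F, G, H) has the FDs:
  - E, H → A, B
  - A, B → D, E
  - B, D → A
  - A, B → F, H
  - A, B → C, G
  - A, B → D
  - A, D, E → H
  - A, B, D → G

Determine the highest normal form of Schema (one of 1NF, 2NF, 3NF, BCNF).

Candidate keys: {A, B}, {A, D, E}, {B, D}, {E, H}. Prime attributes: {A, B, D, E, H}.
Every FD has a superkey on the left, so the relation is in BCNF.

BCNF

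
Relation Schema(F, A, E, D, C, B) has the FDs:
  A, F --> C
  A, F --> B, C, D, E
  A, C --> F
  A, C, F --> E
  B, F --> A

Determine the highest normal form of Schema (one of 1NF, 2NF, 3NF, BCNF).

Candidate keys: {A, C}, {A, F}, {B, F}. Prime attributes: {A, B, C, F}.
Each dependency's left side is a superkey — BCNF holds.

BCNF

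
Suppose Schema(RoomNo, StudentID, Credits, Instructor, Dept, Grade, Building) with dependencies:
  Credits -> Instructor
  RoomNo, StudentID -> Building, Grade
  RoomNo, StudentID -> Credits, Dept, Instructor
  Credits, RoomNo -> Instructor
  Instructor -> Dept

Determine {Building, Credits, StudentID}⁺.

{Building, Credits, Dept, Instructor, StudentID}

Start with {Building, Credits, StudentID}.
Credits -> Instructor applies; add {Instructor} → now {Building, Credits, Instructor, StudentID}.
Instructor -> Dept applies; add {Dept} → now {Building, Credits, Dept, Instructor, StudentID}.
No further FD applies.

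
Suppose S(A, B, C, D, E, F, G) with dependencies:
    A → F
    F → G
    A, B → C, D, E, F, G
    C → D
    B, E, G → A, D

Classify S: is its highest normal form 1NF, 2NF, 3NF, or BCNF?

Candidate keys: {A, B}, {B, E, F}, {B, E, G}. Prime attributes: {A, B, E, F, G}.
A → F: {A}⁺ = {A, F, G}, which is not all of the attributes, so the left side is not a superkey — BCNF is violated.
C → D determines the non-prime attribute {D} from a non-superkey — 3NF is violated.
No proper subset of a key has a non-prime attribute in its closure, so there is no partial dependency; 2NF holds.

2NF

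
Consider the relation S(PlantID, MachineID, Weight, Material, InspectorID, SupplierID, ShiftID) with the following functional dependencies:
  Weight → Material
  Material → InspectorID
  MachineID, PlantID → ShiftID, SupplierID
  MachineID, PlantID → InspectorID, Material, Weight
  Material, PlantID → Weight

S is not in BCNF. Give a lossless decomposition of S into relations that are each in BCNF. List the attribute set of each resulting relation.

Candidate key of the original relation: {MachineID, PlantID}.
Within {InspectorID, MachineID, Material, PlantID, ShiftID, SupplierID, Weight}: {Weight}⁺ ∩ {InspectorID, MachineID, Material, PlantID, ShiftID, SupplierID, Weight} = {InspectorID, Material, Weight}, not the whole set, so Weight → InspectorID, Material violates BCNF; decompose into {InspectorID, Material, Weight} and {MachineID, PlantID, ShiftID, SupplierID, Weight}.
Within {InspectorID, Material, Weight}: {Material}⁺ ∩ {InspectorID, Material, Weight} = {InspectorID, Material}, not the whole set, so Material → InspectorID violates BCNF; decompose into {InspectorID, Material} and {Material, Weight}.
{InspectorID, Material}: every determinant is a superkey — BCNF.
{Material, Weight}: every determinant is a superkey — BCNF.
{MachineID, PlantID, ShiftID, SupplierID, Weight}: every determinant is a superkey — BCNF.

{InspectorID, Material}; {MachineID, PlantID, ShiftID, SupplierID, Weight}; {Material, Weight}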